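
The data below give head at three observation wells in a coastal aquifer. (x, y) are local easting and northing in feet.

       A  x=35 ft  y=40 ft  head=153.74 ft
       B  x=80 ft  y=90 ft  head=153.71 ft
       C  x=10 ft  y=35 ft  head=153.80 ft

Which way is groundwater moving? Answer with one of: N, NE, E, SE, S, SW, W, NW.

SE

Three-point gradient (reference A): Δ to B = (45, 50, -0.03), Δ to C = (-25, -5, +0.06).
∂h/∂x = -0.002780, ∂h/∂y = +0.001902 (det = 1025).
Flow = −∇h = (+0.002780 east, -0.001902 north), which points southeast.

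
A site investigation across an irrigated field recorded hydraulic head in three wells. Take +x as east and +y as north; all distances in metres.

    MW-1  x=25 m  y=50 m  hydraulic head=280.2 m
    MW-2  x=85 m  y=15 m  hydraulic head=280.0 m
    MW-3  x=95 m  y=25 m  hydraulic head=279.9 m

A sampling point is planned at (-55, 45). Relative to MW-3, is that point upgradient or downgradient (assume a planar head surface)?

Taking MW-1 as reference: MW-2−MW-1 = (60, -35, -0.2); MW-3−MW-1 = (70, -25, -0.3).
Solve a·Δx + b·Δy = Δh: det = 60·(-25) − 70·(-35) = 950.
∂h/∂x = [(-0.2)·(-25) − (-0.3)·(-35)] / 950 = -0.005789
∂h/∂y = [60·(-0.3) − 70·(-0.2)] / 950 = -0.004211
Head at (-55, 45) = 280.2 + (-0.005789)·(-80) + (-0.004211)·(-5) = 280.68 m.
That is higher than the 279.9 m at MW-3, so the point is upgradient.

upgradient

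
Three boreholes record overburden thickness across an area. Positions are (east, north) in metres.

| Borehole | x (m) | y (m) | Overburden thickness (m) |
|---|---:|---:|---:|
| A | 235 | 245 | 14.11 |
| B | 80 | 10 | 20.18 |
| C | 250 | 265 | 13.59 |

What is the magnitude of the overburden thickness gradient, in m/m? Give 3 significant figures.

0.0247 m/m

Differences from A: to B (Δx, Δy, Δh) = (-155, -235, +6.07); to C = (15, 20, -0.52).
Determinant of the coordinate differences = (-155)·20 − 15·(-235) = 425.
∂d/∂x = [(+6.07)·20 − (-0.52)·(-235)] / 425 = -0.001882
∂d/∂y = [(-155)·(-0.52) − 15·(+6.07)] / 425 = -0.02459
|∇f| = √(-0.001882² + -0.02459²) = 0.02466 m/m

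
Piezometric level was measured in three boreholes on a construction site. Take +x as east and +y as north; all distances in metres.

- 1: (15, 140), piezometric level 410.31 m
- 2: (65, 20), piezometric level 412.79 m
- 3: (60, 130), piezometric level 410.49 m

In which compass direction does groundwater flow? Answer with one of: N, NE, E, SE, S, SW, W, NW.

Taking 1 as reference: 2−1 = (50, -120, +2.48); 3−1 = (45, -10, +0.18).
Determinant of the coordinate differences = 50·(-10) − 45·(-120) = 4900.
∂h/∂x = [(+2.48)·(-10) − (+0.18)·(-120)] / 4900 = -0.0006531
∂h/∂y = [50·(+0.18) − 45·(+2.48)] / 4900 = -0.02094
Flow = −∇h = (+0.0006531 east, +0.02094 north), which points north.

N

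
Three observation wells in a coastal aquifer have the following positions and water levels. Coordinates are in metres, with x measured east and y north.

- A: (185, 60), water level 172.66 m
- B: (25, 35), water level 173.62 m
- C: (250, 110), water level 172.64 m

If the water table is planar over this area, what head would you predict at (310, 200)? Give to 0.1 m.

173.0 m

Differences from A: to B (Δx, Δy, Δh) = (-160, -25, +0.96); to C = (65, 50, -0.02).
Determinant of the coordinate differences = (-160)·50 − 65·(-25) = -6375.
∂h/∂x = [(+0.96)·50 − (-0.02)·(-25)] / -6375 = -0.007451
∂h/∂y = [(-160)·(-0.02) − 65·(+0.96)] / -6375 = +0.009286
h(310, 200) = 172.66 + (-0.007451)·(125) + (+0.009286)·(140) = 172.66 -0.931 +1.300 = 173.029 m.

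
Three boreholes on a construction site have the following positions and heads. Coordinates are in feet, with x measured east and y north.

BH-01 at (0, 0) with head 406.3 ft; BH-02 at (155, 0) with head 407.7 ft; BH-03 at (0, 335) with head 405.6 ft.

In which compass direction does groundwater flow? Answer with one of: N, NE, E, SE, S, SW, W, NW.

W

∂h/∂x = (407.7 − 406.3) / (155 − 0) = +0.009032
∂h/∂y = (405.6 − 406.3) / (335 − 0) = -0.002090
Flow = −∇h = (-0.009032 east, +0.002090 north), which points west.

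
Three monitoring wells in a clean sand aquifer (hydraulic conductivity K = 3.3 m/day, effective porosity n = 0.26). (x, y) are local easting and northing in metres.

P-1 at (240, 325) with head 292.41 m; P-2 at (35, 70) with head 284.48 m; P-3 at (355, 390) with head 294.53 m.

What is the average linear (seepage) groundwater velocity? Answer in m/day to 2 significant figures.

0.38 m/day

Three-point gradient (reference P-1): Δ to P-2 = (-205, -255, -7.93), Δ to P-3 = (115, 65, +2.12).
∂h/∂x = +0.001572, ∂h/∂y = +0.02983 (det = 16000).
|∇h| = √(0.001572² + 0.02983²) = 0.02987
Seepage velocity v = K·i/n = 3.3 × 0.02987 / 0.26 = 0.3791 m/day.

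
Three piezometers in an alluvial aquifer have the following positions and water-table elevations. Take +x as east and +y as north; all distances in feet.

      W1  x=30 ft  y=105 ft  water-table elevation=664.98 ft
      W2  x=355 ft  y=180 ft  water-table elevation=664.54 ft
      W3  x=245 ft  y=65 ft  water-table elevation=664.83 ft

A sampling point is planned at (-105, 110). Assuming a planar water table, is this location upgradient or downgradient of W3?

upgradient

With h = a·x + b·y + c and W1 as origin, the differences give:
  325·a + 75·b = -0.44
  215·a + (-40)·b = -0.15
Eliminate b (×(-40) and ×75, subtract): -29125·a = 28.850 → a = ∂h/∂x = -0.0009906
Back-substitute: b = ∂h/∂y = -0.001574.
Head at (-105, 110) = 664.98 + (-0.0009906)·(-135) + (-0.001574)·(5) = 665.11 ft.
That is higher than the 664.83 ft at W3, so the point is upgradient.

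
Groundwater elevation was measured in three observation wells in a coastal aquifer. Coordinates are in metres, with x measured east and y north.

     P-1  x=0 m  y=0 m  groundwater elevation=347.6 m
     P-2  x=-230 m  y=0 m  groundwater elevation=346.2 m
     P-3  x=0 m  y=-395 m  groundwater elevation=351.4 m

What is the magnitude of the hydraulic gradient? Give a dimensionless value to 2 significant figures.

∂h/∂x = (346.2 − 347.6) / (-230 − 0) = +0.006087
∂h/∂y = (351.4 − 347.6) / (-395 − 0) = -0.009620
|∇h| = √(0.006087² + -0.009620²) = 0.01138

0.011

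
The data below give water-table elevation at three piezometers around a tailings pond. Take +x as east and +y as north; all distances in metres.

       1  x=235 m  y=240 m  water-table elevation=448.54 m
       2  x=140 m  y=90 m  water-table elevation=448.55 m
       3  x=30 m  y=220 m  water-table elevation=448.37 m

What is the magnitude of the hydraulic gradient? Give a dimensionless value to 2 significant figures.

0.0011

Taking 1 as reference: 2−1 = (-95, -150, +0.01); 3−1 = (-205, -20, -0.17).
Determinant of the coordinate differences = (-95)·(-20) − (-205)·(-150) = -28850.
∂h/∂x = [(+0.01)·(-20) − (-0.17)·(-150)] / -28850 = +0.0008908
∂h/∂y = [(-95)·(-0.17) − (-205)·(+0.01)] / -28850 = -0.0006308
|∇h| = √(0.0008908² + -0.0006308²) = 0.001092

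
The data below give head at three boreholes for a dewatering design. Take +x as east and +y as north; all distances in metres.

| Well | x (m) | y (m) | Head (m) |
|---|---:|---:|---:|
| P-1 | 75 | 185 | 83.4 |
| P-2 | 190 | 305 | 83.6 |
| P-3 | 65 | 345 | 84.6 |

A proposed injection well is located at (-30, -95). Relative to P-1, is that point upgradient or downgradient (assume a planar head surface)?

downgradient

Taking P-1 as reference: P-2−P-1 = (115, 120, +0.2); P-3−P-1 = (-10, 160, +1.2).
Determinant of the coordinate differences = 115·160 − (-10)·120 = 19600.
∂h/∂x = [(+0.2)·160 − (+1.2)·120] / 19600 = -0.005714
∂h/∂y = [115·(+1.2) − (-10)·(+0.2)] / 19600 = +0.007143
Head at (-30, -95) = 83.4 + (-0.005714)·(-105) + (+0.007143)·(-280) = 82.00 m.
That is lower than the 83.4 m at P-1, so the point is downgradient.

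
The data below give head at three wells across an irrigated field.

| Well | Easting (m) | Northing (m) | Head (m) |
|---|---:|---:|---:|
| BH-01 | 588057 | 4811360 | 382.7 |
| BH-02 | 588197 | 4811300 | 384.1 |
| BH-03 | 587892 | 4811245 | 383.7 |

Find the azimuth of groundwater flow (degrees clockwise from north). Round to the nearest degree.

Three-point gradient (reference BH-01): Δ to BH-02 = (140, -60, +1.4), Δ to BH-03 = (-165, -115, +1.0).
∂h/∂x = +0.003885, ∂h/∂y = -0.01427 (det = -26000).
Flow direction (−∇h) has components (-0.003885 E, +0.01427 N).
Azimuth = atan2(E, N) = atan2(-0.003885, +0.01427) = 344.8° ≈ 345°.

345°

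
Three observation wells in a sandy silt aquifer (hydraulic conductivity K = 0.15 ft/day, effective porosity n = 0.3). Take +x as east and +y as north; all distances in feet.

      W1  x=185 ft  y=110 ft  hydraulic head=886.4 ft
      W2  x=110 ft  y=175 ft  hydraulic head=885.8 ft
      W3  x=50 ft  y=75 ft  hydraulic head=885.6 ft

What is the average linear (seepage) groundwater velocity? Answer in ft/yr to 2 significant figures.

Differences from W1: to W2 (Δx, Δy, Δh) = (-75, 65, -0.6); to W3 = (-135, -35, -0.8).
Solve a·Δx + b·Δy = Δh: det = (-75)·(-35) − (-135)·65 = 11400.
∂h/∂x = [(-0.6)·(-35) − (-0.8)·65] / 11400 = +0.006404
∂h/∂y = [(-75)·(-0.8) − (-135)·(-0.6)] / 11400 = -0.001842
|∇h| = √(0.006404² + -0.001842²) = 0.006664
Seepage velocity v = K·i/n = 0.15 × 0.006664 / 0.3 = 0.003332 ft/day = 1.217 ft/yr.

1.2 ft/yr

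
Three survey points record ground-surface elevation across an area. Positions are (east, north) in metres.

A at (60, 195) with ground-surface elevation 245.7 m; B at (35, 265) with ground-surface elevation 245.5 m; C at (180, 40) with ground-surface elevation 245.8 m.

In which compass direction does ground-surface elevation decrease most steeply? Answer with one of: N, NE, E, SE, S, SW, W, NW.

With z = a·x + b·y + c and A as origin, the differences give:
  (-25)·a + 70·b = -0.2
  120·a + (-155)·b = +0.1
Eliminate b (×(-155) and ×70, subtract): -4525·a = 24.00 → a = ∂z/∂x = -0.005304
Back-substitute: b = ∂z/∂y = -0.004751.
Steepest decrease is along −∇f = (+0.005304 E, +0.004751 N) → northeast.

NE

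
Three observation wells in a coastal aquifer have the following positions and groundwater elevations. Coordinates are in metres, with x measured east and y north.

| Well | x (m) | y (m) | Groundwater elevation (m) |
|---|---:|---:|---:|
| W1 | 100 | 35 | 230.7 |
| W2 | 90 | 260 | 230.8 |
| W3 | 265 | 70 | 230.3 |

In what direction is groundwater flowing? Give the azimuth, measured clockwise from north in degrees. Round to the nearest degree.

098°

Three-point gradient (reference W1): Δ to W2 = (-10, 225, +0.1), Δ to W3 = (165, 35, -0.4).
∂h/∂x = -0.002495, ∂h/∂y = +0.0003336 (det = -37475).
Flow direction (−∇h) has components (+0.002495 E, -0.0003336 N).
Azimuth = atan2(E, N) = atan2(+0.002495, -0.0003336) = 97.6° ≈ 098°.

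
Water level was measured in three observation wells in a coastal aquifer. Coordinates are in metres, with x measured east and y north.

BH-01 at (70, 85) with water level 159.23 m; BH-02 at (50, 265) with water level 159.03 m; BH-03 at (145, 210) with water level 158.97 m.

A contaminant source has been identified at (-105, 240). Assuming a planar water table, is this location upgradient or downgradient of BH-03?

upgradient

With h = a·x + b·y + c and BH-01 as origin, the differences give:
  (-20)·a + 180·b = -0.20
  75·a + 125·b = -0.26
Eliminate b (×125 and ×180, subtract): -16000·a = 21.800 → a = ∂h/∂x = -0.001362
Back-substitute: b = ∂h/∂y = -0.001262.
Head at (-105, 240) = 159.23 + (-0.001362)·(-175) + (-0.001262)·(155) = 159.27 m.
That is higher than the 158.97 m at BH-03, so the point is upgradient.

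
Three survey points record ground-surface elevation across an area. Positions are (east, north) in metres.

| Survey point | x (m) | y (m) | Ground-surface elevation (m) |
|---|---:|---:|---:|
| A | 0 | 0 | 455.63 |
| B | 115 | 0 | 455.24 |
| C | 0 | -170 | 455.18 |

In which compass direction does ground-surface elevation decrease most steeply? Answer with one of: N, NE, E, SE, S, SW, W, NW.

SE

∂z/∂x = (455.24 − 455.63) / (115 − 0) = -0.003391
∂z/∂y = (455.18 − 455.63) / (-170 − 0) = +0.002647
Steepest decrease is along −∇f = (+0.003391 E, -0.002647 N) → southeast.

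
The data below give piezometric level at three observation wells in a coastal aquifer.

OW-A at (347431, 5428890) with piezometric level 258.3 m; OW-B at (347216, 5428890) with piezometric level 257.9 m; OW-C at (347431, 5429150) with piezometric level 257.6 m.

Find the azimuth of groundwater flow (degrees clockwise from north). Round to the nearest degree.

∂h/∂x = (257.9 − 258.3) / (347216 − 347431) = +0.001860
∂h/∂y = (257.6 − 258.3) / (5429150 − 5428890) = -0.002692
Flow direction (−∇h) has components (-0.001860 E, +0.002692 N).
Azimuth = atan2(E, N) = atan2(-0.001860, +0.002692) = 325.4° ≈ 325°.

325°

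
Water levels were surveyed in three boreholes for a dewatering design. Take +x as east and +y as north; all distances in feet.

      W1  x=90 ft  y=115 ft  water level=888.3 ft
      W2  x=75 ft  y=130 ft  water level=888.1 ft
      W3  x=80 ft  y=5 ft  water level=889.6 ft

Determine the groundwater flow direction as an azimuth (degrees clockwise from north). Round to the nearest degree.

With h = a·x + b·y + c and W1 as origin, the differences give:
  (-15)·a + 15·b = -0.2
  (-10)·a + (-110)·b = +1.3
Eliminate b (×(-110) and ×15, subtract): 1800·a = 2.50 → a = ∂h/∂x = +0.001389
Back-substitute: b = ∂h/∂y = -0.01194.
Flow direction (−∇h) has components (-0.001389 E, +0.01194 N).
Azimuth = atan2(E, N) = atan2(-0.001389, +0.01194) = 353.4° ≈ 353°.

353°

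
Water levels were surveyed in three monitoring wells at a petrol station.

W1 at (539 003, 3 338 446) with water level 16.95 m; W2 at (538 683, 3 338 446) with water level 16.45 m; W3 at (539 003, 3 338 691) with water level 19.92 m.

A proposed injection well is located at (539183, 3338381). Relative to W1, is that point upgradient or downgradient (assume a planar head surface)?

∂h/∂x = (16.45 − 16.95) / (538683 − 539003) = +0.001563
∂h/∂y = (19.92 − 16.95) / (3338691 − 3338446) = +0.01212
Head at (539183, 3338381) = 16.95 + (+0.001563)·(180) + (+0.01212)·(-65) = 16.44 m.
That is lower than the 16.95 m at W1, so the point is downgradient.

downgradient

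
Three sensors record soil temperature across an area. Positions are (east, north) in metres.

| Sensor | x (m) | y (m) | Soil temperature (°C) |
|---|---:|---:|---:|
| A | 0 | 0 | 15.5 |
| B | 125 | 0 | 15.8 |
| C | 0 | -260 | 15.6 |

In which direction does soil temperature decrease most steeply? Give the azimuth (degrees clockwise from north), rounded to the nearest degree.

∂T/∂x = (15.8 − 15.5) / (125 − 0) = +0.002400
∂T/∂y = (15.6 − 15.5) / (-260 − 0) = -0.0003846
Steepest decrease is along −∇f: components (-0.002400 E, +0.0003846 N).
Azimuth = atan2(-0.002400, +0.0003846) = 279.1° ≈ 279°.

279°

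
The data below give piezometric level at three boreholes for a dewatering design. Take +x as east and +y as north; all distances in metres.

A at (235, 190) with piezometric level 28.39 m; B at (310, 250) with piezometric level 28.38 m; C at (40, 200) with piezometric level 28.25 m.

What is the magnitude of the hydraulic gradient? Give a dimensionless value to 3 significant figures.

Three-point gradient (reference A): Δ to B = (75, 60, -0.01), Δ to C = (-195, 10, -0.14).
∂h/∂x = +0.0006667, ∂h/∂y = -0.001000 (det = 12450).
|∇h| = √(0.0006667² + -0.001000²) = 0.001202

0.00120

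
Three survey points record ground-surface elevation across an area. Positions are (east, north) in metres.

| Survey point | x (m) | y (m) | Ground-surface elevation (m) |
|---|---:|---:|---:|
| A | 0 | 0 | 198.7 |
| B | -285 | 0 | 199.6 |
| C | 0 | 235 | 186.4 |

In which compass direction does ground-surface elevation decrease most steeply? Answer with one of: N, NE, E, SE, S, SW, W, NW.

∂z/∂x = (199.6 − 198.7) / (-285 − 0) = -0.003158
∂z/∂y = (186.4 − 198.7) / (235 − 0) = -0.05234
Steepest decrease is along −∇f = (+0.003158 E, +0.05234 N) → north.

N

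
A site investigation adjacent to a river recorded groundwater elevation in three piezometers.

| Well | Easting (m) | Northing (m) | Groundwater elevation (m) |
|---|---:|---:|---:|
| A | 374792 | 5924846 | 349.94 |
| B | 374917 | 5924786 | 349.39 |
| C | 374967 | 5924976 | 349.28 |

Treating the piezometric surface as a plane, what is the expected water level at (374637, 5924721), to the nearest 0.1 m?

350.5 m

Taking A as reference: B−A = (125, -60, -0.55); C−A = (175, 130, -0.66).
Solve a·Δx + b·Δy = Δh: det = 125·130 − 175·(-60) = 26750.
∂h/∂x = [(-0.55)·130 − (-0.66)·(-60)] / 26750 = -0.004153
∂h/∂y = [125·(-0.66) − 175·(-0.55)] / 26750 = +0.0005140
h(374637, 5924721) = 349.94 + (-0.004153)·(-155) + (+0.0005140)·(-125) = 349.94 +0.644 -0.064 = 350.520 m.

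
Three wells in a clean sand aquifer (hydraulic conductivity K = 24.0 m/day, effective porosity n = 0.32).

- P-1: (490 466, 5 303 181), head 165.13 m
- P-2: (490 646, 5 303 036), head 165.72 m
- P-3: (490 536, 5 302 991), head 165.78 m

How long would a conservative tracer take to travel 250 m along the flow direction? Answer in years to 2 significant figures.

2.8 years

With h = a·x + b·y + c and P-1 as origin, the differences give:
  180·a + (-145)·b = +0.59
  70·a + (-190)·b = +0.65
Eliminate b (×(-190) and ×(-145), subtract): -24050·a = -17.850 → a = ∂h/∂x = +0.0007422
Back-substitute: b = ∂h/∂y = -0.003148.
|∇h| = √(0.0007422² + -0.003148²) = 0.003234
Seepage velocity v = K·i/n = 24.0 × 0.003234 / 0.32 = 0.2425 m/day.
t = 250 / 0.2425 = 1031 days = 2.82 years.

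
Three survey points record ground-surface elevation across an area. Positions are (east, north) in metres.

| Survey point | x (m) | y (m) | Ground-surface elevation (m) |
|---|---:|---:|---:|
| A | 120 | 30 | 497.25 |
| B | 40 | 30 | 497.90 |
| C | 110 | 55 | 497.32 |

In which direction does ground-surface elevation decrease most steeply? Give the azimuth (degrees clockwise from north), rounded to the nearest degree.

087°

Three-point gradient (reference A): Δ to B = (-80, 0, +0.65), Δ to C = (-10, 25, +0.07).
∂z/∂x = -0.008125, ∂z/∂y = -0.0004500 (det = -2000).
Steepest decrease is along −∇f: components (+0.008125 E, +0.0004500 N).
Azimuth = atan2(+0.008125, +0.0004500) = 86.8° ≈ 087°.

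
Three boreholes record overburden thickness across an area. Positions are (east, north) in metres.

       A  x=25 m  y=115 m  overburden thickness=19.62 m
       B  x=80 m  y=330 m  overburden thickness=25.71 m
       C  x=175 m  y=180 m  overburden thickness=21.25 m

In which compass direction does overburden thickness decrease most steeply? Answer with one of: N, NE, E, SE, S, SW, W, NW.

S

Three-point gradient (reference A): Δ to B = (55, 215, +6.09), Δ to C = (150, 65, +1.63).
∂d/∂x = -0.001583, ∂d/∂y = +0.02873 (det = -28675).
Steepest decrease is along −∇f = (+0.001583 E, -0.02873 N) → south.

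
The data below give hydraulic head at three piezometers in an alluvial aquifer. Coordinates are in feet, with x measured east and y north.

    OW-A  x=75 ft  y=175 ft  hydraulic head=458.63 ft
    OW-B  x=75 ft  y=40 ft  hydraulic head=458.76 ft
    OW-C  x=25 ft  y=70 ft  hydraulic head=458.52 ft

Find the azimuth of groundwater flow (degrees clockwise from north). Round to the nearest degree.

Taking OW-A as reference: OW-B−OW-A = (0, -135, +0.13); OW-C−OW-A = (-50, -105, -0.11).
Determinant of the coordinate differences = 0·(-105) − (-50)·(-135) = -6750.
∂h/∂x = [(+0.13)·(-105) − (-0.11)·(-135)] / -6750 = +0.004222
∂h/∂y = [0·(-0.11) − (-50)·(+0.13)] / -6750 = -0.0009630
Flow direction (−∇h) has components (-0.004222 E, +0.0009630 N).
Azimuth = atan2(E, N) = atan2(-0.004222, +0.0009630) = 282.8° ≈ 283°.

283°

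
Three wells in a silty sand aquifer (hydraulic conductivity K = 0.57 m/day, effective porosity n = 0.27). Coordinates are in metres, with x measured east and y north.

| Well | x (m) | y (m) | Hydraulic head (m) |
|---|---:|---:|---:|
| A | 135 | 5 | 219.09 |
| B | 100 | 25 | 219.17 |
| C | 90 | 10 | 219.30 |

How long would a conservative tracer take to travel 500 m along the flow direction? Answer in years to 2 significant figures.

88 years

Differences from A: to B (Δx, Δy, Δh) = (-35, 20, +0.08); to C = (-45, 5, +0.21).
Solve a·Δx + b·Δy = Δh: det = (-35)·5 − (-45)·20 = 725.
∂h/∂x = [(+0.08)·5 − (+0.21)·20] / 725 = -0.005241
∂h/∂y = [(-35)·(+0.21) − (-45)·(+0.08)] / 725 = -0.005172
|∇h| = √(-0.005241² + -0.005172²) = 0.007363
Seepage velocity v = K·i/n = 0.57 × 0.007363 / 0.27 = 0.01554 m/day.
t = 500 / 0.01554 = 3.218e+04 days = 88.1 years.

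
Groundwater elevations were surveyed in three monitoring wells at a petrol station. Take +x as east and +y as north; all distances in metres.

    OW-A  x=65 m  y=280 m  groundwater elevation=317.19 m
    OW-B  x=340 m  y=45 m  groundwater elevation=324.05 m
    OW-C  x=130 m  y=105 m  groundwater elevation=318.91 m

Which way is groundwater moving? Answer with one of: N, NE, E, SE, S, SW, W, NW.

W

Differences from OW-A: to OW-B (Δx, Δy, Δh) = (275, -235, +6.86); to OW-C = (65, -175, +1.72).
Determinant of the coordinate differences = 275·(-175) − 65·(-235) = -32850.
∂h/∂x = [(+6.86)·(-175) − (+1.72)·(-235)] / -32850 = +0.02424
∂h/∂y = [275·(+1.72) − 65·(+6.86)] / -32850 = -0.0008250
Flow = −∇h = (-0.02424 east, +0.0008250 north), which points west.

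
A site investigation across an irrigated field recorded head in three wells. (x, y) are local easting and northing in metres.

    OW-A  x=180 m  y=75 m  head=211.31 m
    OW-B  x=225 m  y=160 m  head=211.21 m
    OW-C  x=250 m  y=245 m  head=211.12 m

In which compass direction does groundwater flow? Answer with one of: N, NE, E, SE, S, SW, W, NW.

Taking OW-A as reference: OW-B−OW-A = (45, 85, -0.10); OW-C−OW-A = (70, 170, -0.19).
Solve a·Δx + b·Δy = Δh: det = 45·170 − 70·85 = 1700.
∂h/∂x = [(-0.10)·170 − (-0.19)·85] / 1700 = -0.0005000
∂h/∂y = [45·(-0.19) − 70·(-0.10)] / 1700 = -0.0009118
Flow = −∇h = (+0.0005000 east, +0.0009118 north), which points northeast.

NE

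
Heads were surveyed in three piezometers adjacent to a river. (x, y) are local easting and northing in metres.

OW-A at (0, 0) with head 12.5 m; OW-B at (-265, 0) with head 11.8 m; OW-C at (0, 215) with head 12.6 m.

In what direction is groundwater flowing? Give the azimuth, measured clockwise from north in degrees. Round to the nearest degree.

260°

∂h/∂x = (11.8 − 12.5) / (-265 − 0) = +0.002642
∂h/∂y = (12.6 − 12.5) / (215 − 0) = +0.0004651
Flow direction (−∇h) has components (-0.002642 E, -0.0004651 N).
Azimuth = atan2(E, N) = atan2(-0.002642, -0.0004651) = 260.0° ≈ 260°.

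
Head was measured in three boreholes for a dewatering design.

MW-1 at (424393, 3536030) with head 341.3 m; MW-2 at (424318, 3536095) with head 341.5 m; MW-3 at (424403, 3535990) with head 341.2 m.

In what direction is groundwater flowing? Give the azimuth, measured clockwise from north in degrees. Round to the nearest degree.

With h = a·x + b·y + c and MW-1 as origin, the differences give:
  (-75)·a + 65·b = +0.2
  10·a + (-40)·b = -0.1
Eliminate b (×(-40) and ×65, subtract): 2350·a = -1.50 → a = ∂h/∂x = -0.0006383
Back-substitute: b = ∂h/∂y = +0.002340.
Flow direction (−∇h) has components (+0.0006383 E, -0.002340 N).
Azimuth = atan2(E, N) = atan2(+0.0006383, -0.002340) = 164.7° ≈ 165°.

165°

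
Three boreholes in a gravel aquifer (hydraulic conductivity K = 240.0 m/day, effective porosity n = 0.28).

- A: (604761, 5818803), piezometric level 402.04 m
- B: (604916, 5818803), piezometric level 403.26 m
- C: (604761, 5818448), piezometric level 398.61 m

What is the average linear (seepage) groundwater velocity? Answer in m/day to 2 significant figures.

∂h/∂x = (403.26 − 402.04) / (604916 − 604761) = +0.007871
∂h/∂y = (398.61 − 402.04) / (5818448 − 5818803) = +0.009662
|∇h| = √(0.007871² + 0.009662²) = 0.01246
Seepage velocity v = K·i/n = 240.0 × 0.01246 / 0.28 = 10.68 m/day.

11 m/day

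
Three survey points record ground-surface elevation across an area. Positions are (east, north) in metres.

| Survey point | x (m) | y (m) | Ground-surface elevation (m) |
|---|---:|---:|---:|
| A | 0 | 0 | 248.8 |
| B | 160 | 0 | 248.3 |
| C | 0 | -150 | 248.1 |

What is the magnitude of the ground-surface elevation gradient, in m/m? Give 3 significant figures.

∂z/∂x = (248.3 − 248.8) / (160 − 0) = -0.003125
∂z/∂y = (248.1 − 248.8) / (-150 − 0) = +0.004667
|∇f| = √(-0.003125² + 0.004667²) = 0.005617 m/m

0.00562 m/m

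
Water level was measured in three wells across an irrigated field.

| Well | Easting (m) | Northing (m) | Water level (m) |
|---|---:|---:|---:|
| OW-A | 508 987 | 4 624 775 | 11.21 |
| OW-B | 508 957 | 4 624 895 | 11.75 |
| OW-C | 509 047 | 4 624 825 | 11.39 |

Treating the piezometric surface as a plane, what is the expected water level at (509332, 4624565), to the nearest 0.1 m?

10.1 m

With h = a·x + b·y + c and OW-A as origin, the differences give:
  (-30)·a + 120·b = +0.54
  60·a + 50·b = +0.18
Eliminate b (×50 and ×120, subtract): -8700·a = 5.400 → a = ∂h/∂x = -0.0006207
Back-substitute: b = ∂h/∂y = +0.004345.
h(509332, 4624565) = 11.21 + (-0.0006207)·(345) + (+0.004345)·(-210) = 11.21 -0.214 -0.912 = 10.083 m.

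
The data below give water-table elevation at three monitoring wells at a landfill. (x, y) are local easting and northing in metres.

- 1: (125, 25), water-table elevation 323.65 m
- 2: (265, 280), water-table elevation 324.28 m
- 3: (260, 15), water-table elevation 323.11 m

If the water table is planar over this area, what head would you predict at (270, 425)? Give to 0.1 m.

324.9 m

Taking 1 as reference: 2−1 = (140, 255, +0.63); 3−1 = (135, -10, -0.54).
Determinant of the coordinate differences = 140·(-10) − 135·255 = -35825.
∂h/∂x = [(+0.63)·(-10) − (-0.54)·255] / -35825 = -0.003668
∂h/∂y = [140·(-0.54) − 135·(+0.63)] / -35825 = +0.004484
h(270, 425) = 323.65 + (-0.003668)·(145) + (+0.004484)·(400) = 323.65 -0.532 +1.794 = 324.912 m.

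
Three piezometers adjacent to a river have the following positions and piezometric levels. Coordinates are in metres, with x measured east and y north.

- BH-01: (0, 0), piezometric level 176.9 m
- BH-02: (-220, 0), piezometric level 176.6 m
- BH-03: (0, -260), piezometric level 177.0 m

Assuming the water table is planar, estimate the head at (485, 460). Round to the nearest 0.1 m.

177.4 m

∂h/∂x = (176.6 − 176.9) / (-220 − 0) = +0.001364
∂h/∂y = (177.0 − 176.9) / (-260 − 0) = -0.0003846
h(485, 460) = 176.9 + (+0.001364)·(485) + (-0.0003846)·(460) = 176.9 +0.661 -0.177 = 177.384 m.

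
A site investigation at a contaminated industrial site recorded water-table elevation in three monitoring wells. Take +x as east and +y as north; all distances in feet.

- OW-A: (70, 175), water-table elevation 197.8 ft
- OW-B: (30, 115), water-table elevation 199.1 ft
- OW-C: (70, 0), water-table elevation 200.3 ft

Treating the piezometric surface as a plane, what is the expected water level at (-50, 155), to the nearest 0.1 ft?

199.4 ft

Taking OW-A as reference: OW-B−OW-A = (-40, -60, +1.3); OW-C−OW-A = (0, -175, +2.5).
Determinant of the coordinate differences = (-40)·(-175) − 0·(-60) = 7000.
∂h/∂x = [(+1.3)·(-175) − (+2.5)·(-60)] / 7000 = -0.01107
∂h/∂y = [(-40)·(+2.5) − 0·(+1.3)] / 7000 = -0.01429
h(-50, 155) = 197.8 + (-0.01107)·(-120) + (-0.01429)·(-20) = 197.8 +1.329 +0.286 = 199.414 ft.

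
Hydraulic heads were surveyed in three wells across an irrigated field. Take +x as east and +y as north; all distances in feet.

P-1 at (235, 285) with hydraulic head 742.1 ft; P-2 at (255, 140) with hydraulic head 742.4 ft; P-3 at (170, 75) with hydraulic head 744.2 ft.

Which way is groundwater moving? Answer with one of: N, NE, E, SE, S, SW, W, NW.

Taking P-1 as reference: P-2−P-1 = (20, -145, +0.3); P-3−P-1 = (-65, -210, +2.1).
Determinant of the coordinate differences = 20·(-210) − (-65)·(-145) = -13625.
∂h/∂x = [(+0.3)·(-210) − (+2.1)·(-145)] / -13625 = -0.01772
∂h/∂y = [20·(+2.1) − (-65)·(+0.3)] / -13625 = -0.004514
Flow = −∇h = (+0.01772 east, +0.004514 north), which points east.

E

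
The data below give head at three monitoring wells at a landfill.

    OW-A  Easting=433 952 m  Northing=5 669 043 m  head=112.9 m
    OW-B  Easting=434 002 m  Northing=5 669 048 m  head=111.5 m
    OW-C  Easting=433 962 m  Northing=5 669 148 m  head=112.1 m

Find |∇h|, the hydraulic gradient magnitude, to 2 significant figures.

0.028

Taking OW-A as reference: OW-B−OW-A = (50, 5, -1.4); OW-C−OW-A = (10, 105, -0.8).
Solve a·Δx + b·Δy = Δh: det = 50·105 − 10·5 = 5200.
∂h/∂x = [(-1.4)·105 − (-0.8)·5] / 5200 = -0.02750
∂h/∂y = [50·(-0.8) − 10·(-1.4)] / 5200 = -0.005000
|∇h| = √(-0.02750² + -0.005000²) = 0.02795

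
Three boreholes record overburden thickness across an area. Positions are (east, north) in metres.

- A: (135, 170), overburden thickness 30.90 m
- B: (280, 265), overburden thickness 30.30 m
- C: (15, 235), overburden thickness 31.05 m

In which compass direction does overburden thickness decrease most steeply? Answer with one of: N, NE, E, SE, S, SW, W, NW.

Taking A as reference: B−A = (145, 95, -0.60); C−A = (-120, 65, +0.15).
Solve a·Δx + b·Δy = Δd: det = 145·65 − (-120)·95 = 20825.
∂d/∂x = [(-0.60)·65 − (+0.15)·95] / 20825 = -0.002557
∂d/∂y = [145·(+0.15) − (-120)·(-0.60)] / 20825 = -0.002413
Steepest decrease is along −∇f = (+0.002557 E, +0.002413 N) → northeast.

NE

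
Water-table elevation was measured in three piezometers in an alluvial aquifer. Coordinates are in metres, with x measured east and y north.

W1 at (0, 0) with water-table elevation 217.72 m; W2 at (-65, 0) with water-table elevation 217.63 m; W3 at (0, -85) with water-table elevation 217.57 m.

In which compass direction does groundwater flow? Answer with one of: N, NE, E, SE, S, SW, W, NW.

∂h/∂x = (217.63 − 217.72) / (-65 − 0) = +0.001385
∂h/∂y = (217.57 − 217.72) / (-85 − 0) = +0.001765
Flow = −∇h = (-0.001385 east, -0.001765 north), which points southwest.

SW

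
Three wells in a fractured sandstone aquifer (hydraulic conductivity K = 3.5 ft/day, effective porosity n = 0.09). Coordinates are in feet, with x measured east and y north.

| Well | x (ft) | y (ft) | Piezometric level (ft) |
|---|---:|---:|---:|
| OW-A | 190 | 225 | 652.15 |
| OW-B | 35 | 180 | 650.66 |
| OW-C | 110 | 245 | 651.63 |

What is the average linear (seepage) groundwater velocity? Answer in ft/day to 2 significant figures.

Differences from OW-A: to OW-B (Δx, Δy, Δh) = (-155, -45, -1.49); to OW-C = (-80, 20, -0.52).
Determinant of the coordinate differences = (-155)·20 − (-80)·(-45) = -6700.
∂h/∂x = [(-1.49)·20 − (-0.52)·(-45)] / -6700 = +0.007940
∂h/∂y = [(-155)·(-0.52) − (-80)·(-1.49)] / -6700 = +0.005761
|∇h| = √(0.007940² + 0.005761²) = 0.00981
Seepage velocity v = K·i/n = 3.5 × 0.00981 / 0.09 = 0.3815 ft/day.

0.38 ft/day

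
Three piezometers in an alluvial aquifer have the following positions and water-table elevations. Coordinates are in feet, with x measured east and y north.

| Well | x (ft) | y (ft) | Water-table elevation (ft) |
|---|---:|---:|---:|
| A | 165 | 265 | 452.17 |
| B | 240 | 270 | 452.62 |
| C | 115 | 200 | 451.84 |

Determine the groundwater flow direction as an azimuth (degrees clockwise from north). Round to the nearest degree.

With h = a·x + b·y + c and A as origin, the differences give:
  75·a + 5·b = +0.45
  (-50)·a + (-65)·b = -0.33
Eliminate b (×(-65) and ×5, subtract): -4625·a = -27.600 → a = ∂h/∂x = +0.005968
Back-substitute: b = ∂h/∂y = +0.0004865.
Flow direction (−∇h) has components (-0.005968 E, -0.0004865 N).
Azimuth = atan2(E, N) = atan2(-0.005968, -0.0004865) = 265.3° ≈ 265°.

265°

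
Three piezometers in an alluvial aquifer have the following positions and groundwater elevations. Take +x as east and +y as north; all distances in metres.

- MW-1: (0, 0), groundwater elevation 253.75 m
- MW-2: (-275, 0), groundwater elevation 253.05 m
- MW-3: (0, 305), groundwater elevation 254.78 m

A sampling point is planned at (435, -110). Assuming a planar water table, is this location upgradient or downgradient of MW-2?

∂h/∂x = (253.05 − 253.75) / (-275 − 0) = +0.002545
∂h/∂y = (254.78 − 253.75) / (305 − 0) = +0.003377
Head at (435, -110) = 253.75 + (+0.002545)·(435) + (+0.003377)·(-110) = 254.49 m.
That is higher than the 253.05 m at MW-2, so the point is upgradient.

upgradient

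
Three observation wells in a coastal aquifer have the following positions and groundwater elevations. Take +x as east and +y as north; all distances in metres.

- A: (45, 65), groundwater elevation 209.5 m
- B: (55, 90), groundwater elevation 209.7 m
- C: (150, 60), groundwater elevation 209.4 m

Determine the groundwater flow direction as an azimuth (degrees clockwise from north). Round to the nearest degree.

176°

Differences from A: to B (Δx, Δy, Δh) = (10, 25, +0.2); to C = (105, -5, -0.1).
Solve a·Δx + b·Δy = Δh: det = 10·(-5) − 105·25 = -2675.
∂h/∂x = [(+0.2)·(-5) − (-0.1)·25] / -2675 = -0.0005607
∂h/∂y = [10·(-0.1) − 105·(+0.2)] / -2675 = +0.008224
Flow direction (−∇h) has components (+0.0005607 E, -0.008224 N).
Azimuth = atan2(E, N) = atan2(+0.0005607, -0.008224) = 176.1° ≈ 176°.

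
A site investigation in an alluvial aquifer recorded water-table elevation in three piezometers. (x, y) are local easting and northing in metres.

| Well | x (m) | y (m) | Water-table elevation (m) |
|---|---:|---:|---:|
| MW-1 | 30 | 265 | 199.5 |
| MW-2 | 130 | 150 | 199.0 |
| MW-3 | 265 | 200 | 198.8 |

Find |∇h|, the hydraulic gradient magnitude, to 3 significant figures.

0.00329

Differences from MW-1: to MW-2 (Δx, Δy, Δh) = (100, -115, -0.5); to MW-3 = (235, -65, -0.7).
Solve a·Δx + b·Δy = Δh: det = 100·(-65) − 235·(-115) = 20525.
∂h/∂x = [(-0.5)·(-65) − (-0.7)·(-115)] / 20525 = -0.002339
∂h/∂y = [100·(-0.7) − 235·(-0.5)] / 20525 = +0.002314
|∇h| = √(-0.002339² + 0.002314²) = 0.00329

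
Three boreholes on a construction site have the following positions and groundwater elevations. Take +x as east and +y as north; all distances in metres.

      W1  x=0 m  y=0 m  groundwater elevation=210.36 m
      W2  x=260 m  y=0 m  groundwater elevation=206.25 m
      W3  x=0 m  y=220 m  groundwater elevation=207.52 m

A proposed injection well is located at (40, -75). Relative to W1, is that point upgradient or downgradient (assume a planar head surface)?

upgradient

∂h/∂x = (206.25 − 210.36) / (260 − 0) = -0.01581
∂h/∂y = (207.52 − 210.36) / (220 − 0) = -0.01291
Head at (40, -75) = 210.36 + (-0.01581)·(40) + (-0.01291)·(-75) = 210.70 m.
That is higher than the 210.36 m at W1, so the point is upgradient.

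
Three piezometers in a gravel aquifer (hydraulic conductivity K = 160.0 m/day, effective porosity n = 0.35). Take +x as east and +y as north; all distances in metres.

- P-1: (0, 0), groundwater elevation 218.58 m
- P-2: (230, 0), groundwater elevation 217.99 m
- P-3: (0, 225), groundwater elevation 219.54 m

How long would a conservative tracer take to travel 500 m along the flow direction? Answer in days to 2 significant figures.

220 days

∂h/∂x = (217.99 − 218.58) / (230 − 0) = -0.002565
∂h/∂y = (219.54 − 218.58) / (225 − 0) = +0.004267
|∇h| = √(-0.002565² + 0.004267²) = 0.004979
Seepage velocity v = K·i/n = 160.0 × 0.004979 / 0.35 = 2.276 m/day.
t = 500 / 2.276 = 219.7 days.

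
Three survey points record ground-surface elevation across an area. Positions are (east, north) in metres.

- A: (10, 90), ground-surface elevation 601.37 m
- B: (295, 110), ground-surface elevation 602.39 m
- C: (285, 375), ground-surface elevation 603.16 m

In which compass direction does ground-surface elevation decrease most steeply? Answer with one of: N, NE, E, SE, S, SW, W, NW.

SW

With z = a·x + b·y + c and A as origin, the differences give:
  285·a + 20·b = +1.02
  275·a + 285·b = +1.79
Eliminate b (×285 and ×20, subtract): 75725·a = 254.900 → a = ∂z/∂x = +0.003366
Back-substitute: b = ∂z/∂y = +0.003033.
Steepest decrease is along −∇f = (-0.003366 E, -0.003033 N) → southwest.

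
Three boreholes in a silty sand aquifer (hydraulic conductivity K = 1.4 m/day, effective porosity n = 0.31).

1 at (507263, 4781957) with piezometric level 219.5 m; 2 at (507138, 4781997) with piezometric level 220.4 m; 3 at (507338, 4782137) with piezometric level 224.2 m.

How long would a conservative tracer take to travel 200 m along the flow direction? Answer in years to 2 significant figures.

Differences from 1: to 2 (Δx, Δy, Δh) = (-125, 40, +0.9); to 3 = (75, 180, +4.7).
Solve a·Δx + b·Δy = Δh: det = (-125)·180 − 75·40 = -25500.
∂h/∂x = [(+0.9)·180 − (+4.7)·40] / -25500 = +0.001020
∂h/∂y = [(-125)·(+4.7) − 75·(+0.9)] / -25500 = +0.02569
|∇h| = √(0.001020² + 0.02569²) = 0.02571
Seepage velocity v = K·i/n = 1.4 × 0.02571 / 0.31 = 0.1161 m/day.
t = 200 / 0.1161 = 1723 days = 4.72 years.

4.7 years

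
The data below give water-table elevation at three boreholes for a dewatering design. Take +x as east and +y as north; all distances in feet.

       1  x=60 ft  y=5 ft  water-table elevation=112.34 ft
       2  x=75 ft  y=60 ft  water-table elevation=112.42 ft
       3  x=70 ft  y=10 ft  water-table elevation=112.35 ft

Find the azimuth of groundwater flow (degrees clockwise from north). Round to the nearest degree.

193°

Three-point gradient (reference 1): Δ to 2 = (15, 55, +0.08), Δ to 3 = (10, 5, +0.01).
∂h/∂x = +0.0003158, ∂h/∂y = +0.001368 (det = -475).
Flow direction (−∇h) has components (-0.0003158 E, -0.001368 N).
Azimuth = atan2(E, N) = atan2(-0.0003158, -0.001368) = 193.0° ≈ 193°.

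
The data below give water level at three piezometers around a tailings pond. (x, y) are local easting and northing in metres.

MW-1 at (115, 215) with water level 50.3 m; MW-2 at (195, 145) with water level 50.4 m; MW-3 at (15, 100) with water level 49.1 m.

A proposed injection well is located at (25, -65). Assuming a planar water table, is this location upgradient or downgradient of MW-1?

downgradient

Differences from MW-1: to MW-2 (Δx, Δy, Δh) = (80, -70, +0.1); to MW-3 = (-100, -115, -1.2).
Solve a·Δx + b·Δy = Δh: det = 80·(-115) − (-100)·(-70) = -16200.
∂h/∂x = [(+0.1)·(-115) − (-1.2)·(-70)] / -16200 = +0.005895
∂h/∂y = [80·(-1.2) − (-100)·(+0.1)] / -16200 = +0.005309
Head at (25, -65) = 50.3 + (+0.005895)·(-90) + (+0.005309)·(-280) = 48.28 m.
That is lower than the 50.3 m at MW-1, so the point is downgradient.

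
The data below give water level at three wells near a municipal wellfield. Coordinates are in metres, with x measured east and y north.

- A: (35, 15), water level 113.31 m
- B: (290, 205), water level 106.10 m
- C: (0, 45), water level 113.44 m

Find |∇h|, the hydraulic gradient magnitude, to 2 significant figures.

Three-point gradient (reference A): Δ to B = (255, 190, -7.21), Δ to C = (-35, 30, +0.13).
∂h/∂x = -0.01685, ∂h/∂y = -0.01533 (det = 14300).
|∇h| = √(-0.01685² + -0.01533²) = 0.02278

0.023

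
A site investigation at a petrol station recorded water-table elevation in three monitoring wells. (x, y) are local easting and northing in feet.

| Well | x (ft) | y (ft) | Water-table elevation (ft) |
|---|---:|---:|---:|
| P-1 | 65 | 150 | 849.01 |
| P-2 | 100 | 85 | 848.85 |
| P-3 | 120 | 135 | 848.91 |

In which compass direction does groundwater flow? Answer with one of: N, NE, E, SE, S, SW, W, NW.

SE

Three-point gradient (reference P-1): Δ to P-2 = (35, -65, -0.16), Δ to P-3 = (55, -15, -0.10).
∂h/∂x = -0.001344, ∂h/∂y = +0.001738 (det = 3050).
Flow = −∇h = (+0.001344 east, -0.001738 north), which points southeast.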